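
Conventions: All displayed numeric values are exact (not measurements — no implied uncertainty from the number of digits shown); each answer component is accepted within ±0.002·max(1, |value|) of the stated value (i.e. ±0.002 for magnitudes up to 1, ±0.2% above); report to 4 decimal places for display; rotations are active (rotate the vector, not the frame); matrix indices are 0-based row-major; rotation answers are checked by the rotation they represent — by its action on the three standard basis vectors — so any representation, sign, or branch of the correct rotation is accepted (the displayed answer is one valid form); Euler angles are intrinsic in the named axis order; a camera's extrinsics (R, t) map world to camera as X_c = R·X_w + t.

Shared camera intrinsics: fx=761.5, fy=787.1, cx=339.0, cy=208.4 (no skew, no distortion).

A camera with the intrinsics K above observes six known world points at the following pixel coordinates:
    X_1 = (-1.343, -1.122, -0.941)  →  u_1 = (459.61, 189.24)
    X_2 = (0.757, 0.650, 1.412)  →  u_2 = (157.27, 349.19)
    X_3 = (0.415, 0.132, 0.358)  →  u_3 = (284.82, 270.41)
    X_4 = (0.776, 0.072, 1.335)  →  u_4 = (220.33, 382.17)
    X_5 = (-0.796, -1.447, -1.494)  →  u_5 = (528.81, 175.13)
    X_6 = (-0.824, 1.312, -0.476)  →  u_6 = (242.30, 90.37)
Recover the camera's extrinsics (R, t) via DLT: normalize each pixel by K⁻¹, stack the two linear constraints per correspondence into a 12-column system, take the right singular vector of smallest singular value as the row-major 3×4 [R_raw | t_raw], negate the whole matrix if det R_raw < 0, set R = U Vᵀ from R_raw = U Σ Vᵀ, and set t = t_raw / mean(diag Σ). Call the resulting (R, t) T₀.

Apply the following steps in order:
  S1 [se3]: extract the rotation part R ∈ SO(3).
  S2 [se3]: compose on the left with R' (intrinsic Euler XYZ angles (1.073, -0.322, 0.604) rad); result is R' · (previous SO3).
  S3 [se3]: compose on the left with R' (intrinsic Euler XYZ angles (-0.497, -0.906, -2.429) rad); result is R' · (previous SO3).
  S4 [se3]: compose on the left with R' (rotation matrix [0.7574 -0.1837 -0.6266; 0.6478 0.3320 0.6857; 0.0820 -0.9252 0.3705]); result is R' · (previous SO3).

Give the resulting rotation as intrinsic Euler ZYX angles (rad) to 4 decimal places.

rotation (euler_zyx) = (1.2839, -1.0127, -2.7083)

source (pnp_recover): camera pose = R=[0.0135 -0.8063 -0.5914; 0.2322 -0.5728 0.7861; -0.9726 -0.1480 0.1795], t=(-0.1500, 0.2100, 6.8588)
after S1 (rot_of_se3): [0.0135 -0.8063 -0.5914; 0.2322 -0.5728 0.7861; -0.9726 -0.1480 0.1795]
after S2 (compose_so3): [0.1932 -0.2741 -0.9421; 0.9391 -0.2263 0.2585; -0.2841 -0.9347 0.2137]
after S3 (compose_so3): [0.5122 0.7723 0.3758; -0.6437 0.0554 0.7633; 0.5686 -0.6328 0.5255]
after S4 (compose_so3): [0.1499 0.9713 -0.1849; 0.5080 0.0848 0.8572; 0.8482 -0.2224 -0.4807]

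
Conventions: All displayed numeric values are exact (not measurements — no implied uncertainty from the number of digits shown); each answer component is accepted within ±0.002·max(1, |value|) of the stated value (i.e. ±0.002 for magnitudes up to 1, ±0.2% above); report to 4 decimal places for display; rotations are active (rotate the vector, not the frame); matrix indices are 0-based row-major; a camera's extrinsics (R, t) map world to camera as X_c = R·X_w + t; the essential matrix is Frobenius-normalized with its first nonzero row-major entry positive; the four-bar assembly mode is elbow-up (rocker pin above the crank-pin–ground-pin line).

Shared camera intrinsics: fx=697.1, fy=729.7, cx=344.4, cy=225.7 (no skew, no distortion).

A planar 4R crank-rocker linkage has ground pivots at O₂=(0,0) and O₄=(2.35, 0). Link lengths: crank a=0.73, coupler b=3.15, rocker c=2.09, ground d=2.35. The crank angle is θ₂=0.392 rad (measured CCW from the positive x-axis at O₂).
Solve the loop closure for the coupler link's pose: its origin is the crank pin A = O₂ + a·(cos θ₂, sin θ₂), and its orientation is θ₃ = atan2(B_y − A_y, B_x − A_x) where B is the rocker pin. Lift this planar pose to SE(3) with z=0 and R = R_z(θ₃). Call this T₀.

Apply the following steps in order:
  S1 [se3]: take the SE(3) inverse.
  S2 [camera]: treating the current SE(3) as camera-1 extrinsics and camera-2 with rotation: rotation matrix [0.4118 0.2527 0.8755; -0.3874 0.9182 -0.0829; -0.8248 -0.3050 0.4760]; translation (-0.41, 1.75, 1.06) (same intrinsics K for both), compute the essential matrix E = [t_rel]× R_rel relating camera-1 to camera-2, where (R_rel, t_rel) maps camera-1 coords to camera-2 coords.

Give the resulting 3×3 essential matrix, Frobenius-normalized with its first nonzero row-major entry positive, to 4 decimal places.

source (fourbar_fk): coupler pose = R=[0.8789 -0.4769 0.0000; 0.4769 0.8789 0.0000; 0.0000 0.0000 1.0000], t=(0.6746, 0.2789, 0.0000)
after S1 (invert_se3): R=[0.8789 0.4769 0.0000; -0.4769 0.8789 0.0000; 0.0000 0.0000 1.0000], t=(-0.7260, 0.0766, 0.0000)
after S2 (essential): [0.6142 0.0774 -0.3408; -0.0584 -0.0073 -0.1559; 0.3339 0.0418 0.5996]

matrix = [0.6142 0.0774 -0.3408; -0.0584 -0.0073 -0.1559; 0.3339 0.0418 0.5996]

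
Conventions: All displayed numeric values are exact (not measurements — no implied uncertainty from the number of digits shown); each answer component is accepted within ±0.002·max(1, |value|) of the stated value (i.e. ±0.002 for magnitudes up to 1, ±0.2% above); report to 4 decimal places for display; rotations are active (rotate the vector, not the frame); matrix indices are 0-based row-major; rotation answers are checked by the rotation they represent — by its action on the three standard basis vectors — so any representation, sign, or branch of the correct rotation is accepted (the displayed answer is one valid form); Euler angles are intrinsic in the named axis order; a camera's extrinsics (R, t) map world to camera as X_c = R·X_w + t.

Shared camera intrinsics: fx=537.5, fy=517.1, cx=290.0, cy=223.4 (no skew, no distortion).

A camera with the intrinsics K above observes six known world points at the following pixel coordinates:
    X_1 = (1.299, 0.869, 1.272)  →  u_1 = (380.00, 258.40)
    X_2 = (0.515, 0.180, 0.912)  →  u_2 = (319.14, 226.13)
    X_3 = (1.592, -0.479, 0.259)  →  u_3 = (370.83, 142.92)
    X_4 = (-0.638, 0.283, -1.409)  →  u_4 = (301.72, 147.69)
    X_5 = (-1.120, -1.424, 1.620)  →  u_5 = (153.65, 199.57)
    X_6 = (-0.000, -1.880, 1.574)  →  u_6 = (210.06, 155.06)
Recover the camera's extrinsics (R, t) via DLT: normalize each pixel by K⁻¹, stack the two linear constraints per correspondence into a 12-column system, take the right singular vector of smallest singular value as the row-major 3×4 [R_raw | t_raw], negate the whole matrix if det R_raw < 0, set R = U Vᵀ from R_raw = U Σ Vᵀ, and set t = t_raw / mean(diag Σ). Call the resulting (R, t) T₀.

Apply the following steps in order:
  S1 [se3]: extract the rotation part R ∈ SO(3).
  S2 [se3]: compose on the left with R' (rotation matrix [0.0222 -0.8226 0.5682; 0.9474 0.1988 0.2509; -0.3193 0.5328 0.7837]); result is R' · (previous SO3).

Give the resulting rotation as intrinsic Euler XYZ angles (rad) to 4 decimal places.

rotation (euler_xyz) = (-0.0582, 0.0345, 0.9934)

source (pnp_recover): camera pose = R=[0.8251 0.5002 -0.2627; -0.3186 0.7960 0.5147; 0.4666 -0.3410 0.8161], t=(0.1200, -0.4101, 6.3716)
after S1 (rot_of_se3): [0.8251 0.5002 -0.2627; -0.3186 0.7960 0.5147; 0.4666 -0.3410 0.8161]
after S2 (compose_so3): [0.5455 -0.8374 0.0345; 0.8354 0.5466 0.0582; -0.0676 -0.0029 0.9977]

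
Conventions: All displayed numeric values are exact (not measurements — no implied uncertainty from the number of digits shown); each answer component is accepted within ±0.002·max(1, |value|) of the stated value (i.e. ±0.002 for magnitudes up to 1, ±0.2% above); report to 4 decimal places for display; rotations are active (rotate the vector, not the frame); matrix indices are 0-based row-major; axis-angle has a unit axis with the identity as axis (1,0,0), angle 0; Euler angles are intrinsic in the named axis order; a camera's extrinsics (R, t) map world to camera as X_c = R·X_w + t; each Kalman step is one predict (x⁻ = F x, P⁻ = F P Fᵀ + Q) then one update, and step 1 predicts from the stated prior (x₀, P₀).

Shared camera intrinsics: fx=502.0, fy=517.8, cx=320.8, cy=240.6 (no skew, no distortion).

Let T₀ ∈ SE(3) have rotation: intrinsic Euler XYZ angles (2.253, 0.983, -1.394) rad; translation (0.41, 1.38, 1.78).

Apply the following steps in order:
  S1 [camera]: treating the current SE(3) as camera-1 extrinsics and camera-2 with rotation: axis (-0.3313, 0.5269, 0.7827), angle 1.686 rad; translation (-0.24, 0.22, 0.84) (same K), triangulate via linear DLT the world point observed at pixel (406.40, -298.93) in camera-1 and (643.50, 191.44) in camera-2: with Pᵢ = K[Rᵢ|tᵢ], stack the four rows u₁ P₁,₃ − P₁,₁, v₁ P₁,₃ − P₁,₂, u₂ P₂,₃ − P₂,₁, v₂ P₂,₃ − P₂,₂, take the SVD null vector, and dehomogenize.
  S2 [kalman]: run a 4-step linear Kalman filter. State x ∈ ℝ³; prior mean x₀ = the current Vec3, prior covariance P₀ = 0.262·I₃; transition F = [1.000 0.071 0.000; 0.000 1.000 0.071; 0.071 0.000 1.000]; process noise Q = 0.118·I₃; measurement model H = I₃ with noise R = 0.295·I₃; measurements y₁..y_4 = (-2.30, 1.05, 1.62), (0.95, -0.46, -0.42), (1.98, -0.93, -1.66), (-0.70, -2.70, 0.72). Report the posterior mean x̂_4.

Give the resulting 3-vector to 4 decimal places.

result = (-0.0689, -1.5676, 0.0281)

after S1 (triangulate): (-1.8720, -1.8282, 1.2166)
after S2 (kf_track): (-0.0689, -1.5676, 0.0281)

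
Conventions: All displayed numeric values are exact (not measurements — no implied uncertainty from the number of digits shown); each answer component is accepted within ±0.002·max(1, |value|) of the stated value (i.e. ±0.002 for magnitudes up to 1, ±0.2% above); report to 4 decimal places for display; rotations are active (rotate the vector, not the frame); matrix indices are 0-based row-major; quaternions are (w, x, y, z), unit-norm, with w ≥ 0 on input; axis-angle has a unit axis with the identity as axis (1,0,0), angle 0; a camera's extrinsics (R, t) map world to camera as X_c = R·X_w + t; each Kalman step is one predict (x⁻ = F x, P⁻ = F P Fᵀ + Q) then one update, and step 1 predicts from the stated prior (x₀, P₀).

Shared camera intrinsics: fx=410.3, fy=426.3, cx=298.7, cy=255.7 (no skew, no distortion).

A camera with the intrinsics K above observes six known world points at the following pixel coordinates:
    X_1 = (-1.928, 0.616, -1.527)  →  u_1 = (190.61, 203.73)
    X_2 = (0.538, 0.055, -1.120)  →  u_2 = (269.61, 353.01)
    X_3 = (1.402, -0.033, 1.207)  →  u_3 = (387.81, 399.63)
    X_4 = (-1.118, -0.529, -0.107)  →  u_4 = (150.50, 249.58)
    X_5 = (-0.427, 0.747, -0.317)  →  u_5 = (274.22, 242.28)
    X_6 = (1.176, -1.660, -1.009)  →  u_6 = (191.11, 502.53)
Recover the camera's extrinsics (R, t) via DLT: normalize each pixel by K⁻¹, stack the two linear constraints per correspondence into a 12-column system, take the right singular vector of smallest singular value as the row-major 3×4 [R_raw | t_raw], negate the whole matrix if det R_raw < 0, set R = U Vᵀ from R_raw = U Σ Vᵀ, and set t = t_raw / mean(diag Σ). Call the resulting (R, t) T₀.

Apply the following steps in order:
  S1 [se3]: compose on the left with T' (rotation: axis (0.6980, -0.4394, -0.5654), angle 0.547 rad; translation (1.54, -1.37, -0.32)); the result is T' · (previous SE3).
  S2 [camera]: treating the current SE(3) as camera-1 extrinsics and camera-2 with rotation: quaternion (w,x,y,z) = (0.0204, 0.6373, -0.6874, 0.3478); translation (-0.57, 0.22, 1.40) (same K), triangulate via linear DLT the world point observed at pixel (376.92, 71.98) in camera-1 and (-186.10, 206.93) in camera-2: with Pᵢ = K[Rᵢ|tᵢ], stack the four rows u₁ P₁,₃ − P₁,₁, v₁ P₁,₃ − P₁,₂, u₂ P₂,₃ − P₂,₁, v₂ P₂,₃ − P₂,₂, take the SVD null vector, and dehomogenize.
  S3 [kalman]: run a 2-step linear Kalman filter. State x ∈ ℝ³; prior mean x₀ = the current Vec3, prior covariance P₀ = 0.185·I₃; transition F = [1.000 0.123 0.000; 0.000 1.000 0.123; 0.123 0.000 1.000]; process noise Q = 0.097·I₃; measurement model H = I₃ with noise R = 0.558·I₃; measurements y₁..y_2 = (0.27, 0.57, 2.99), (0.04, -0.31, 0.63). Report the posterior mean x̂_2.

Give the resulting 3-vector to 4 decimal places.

result = (1.0097, 0.7182, 0.1318)

source (pnp_recover): camera pose = R=[0.6450 0.7217 0.2512; 0.7531 -0.5446 -0.3690; -0.1294 0.4272 -0.8948], t=(-0.4900, 0.4500, 4.4698)
after S1 (compose_se3): R=[0.8216 0.4097 0.3965; 0.4882 -0.8647 -0.1182; 0.2944 0.2907 -0.9104], t=(-0.0801, -2.2677, 3.8020)
after S2 (triangulate): (1.6318, 1.8300, -1.9164)
after S3 (kf_track): (1.0097, 0.7182, 0.1318)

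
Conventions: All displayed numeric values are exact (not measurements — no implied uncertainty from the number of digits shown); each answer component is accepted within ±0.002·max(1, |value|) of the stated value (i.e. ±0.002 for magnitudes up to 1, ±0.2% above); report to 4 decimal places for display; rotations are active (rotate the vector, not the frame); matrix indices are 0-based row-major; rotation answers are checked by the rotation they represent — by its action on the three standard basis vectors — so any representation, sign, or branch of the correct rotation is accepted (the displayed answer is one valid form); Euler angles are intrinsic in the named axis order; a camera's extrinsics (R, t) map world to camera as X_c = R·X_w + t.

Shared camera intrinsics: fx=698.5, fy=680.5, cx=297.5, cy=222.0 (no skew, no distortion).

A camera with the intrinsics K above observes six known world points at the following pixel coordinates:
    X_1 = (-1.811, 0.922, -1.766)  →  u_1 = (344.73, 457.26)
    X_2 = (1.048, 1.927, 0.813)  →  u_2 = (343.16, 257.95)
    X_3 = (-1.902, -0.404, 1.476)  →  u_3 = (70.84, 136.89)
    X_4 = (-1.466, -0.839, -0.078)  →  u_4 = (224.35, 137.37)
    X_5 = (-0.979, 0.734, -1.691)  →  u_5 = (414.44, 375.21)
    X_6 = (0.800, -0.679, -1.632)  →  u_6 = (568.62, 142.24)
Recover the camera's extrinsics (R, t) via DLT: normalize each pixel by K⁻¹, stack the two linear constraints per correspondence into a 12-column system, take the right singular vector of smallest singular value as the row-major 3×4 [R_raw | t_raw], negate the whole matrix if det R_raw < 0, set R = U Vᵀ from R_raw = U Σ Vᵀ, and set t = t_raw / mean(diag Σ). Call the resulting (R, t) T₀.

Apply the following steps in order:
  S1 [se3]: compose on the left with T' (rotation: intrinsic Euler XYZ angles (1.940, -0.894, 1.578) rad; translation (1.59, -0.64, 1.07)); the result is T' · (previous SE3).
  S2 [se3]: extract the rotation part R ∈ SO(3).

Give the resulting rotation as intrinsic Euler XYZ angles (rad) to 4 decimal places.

source (pnp_recover): camera pose = R=[0.7203 -0.0363 -0.6927; -0.3506 0.8426 -0.4087; 0.5985 0.5373 0.5942], t=(0.4400, -0.4700, 6.4496)
after S1 (compose_se3): R=[-0.2502 -0.9464 -0.2041; -0.8616 0.3139 -0.3990; 0.4417 0.0760 -0.8940], t=(-3.1456, -4.9066, -0.1055)
after S2 (rot_of_se3): [-0.2502 -0.9464 -0.2041; -0.8616 0.3139 -0.3990; 0.4417 0.0760 -0.8940]

rotation (euler_xyz) = (2.7218, -0.2056, 1.8293)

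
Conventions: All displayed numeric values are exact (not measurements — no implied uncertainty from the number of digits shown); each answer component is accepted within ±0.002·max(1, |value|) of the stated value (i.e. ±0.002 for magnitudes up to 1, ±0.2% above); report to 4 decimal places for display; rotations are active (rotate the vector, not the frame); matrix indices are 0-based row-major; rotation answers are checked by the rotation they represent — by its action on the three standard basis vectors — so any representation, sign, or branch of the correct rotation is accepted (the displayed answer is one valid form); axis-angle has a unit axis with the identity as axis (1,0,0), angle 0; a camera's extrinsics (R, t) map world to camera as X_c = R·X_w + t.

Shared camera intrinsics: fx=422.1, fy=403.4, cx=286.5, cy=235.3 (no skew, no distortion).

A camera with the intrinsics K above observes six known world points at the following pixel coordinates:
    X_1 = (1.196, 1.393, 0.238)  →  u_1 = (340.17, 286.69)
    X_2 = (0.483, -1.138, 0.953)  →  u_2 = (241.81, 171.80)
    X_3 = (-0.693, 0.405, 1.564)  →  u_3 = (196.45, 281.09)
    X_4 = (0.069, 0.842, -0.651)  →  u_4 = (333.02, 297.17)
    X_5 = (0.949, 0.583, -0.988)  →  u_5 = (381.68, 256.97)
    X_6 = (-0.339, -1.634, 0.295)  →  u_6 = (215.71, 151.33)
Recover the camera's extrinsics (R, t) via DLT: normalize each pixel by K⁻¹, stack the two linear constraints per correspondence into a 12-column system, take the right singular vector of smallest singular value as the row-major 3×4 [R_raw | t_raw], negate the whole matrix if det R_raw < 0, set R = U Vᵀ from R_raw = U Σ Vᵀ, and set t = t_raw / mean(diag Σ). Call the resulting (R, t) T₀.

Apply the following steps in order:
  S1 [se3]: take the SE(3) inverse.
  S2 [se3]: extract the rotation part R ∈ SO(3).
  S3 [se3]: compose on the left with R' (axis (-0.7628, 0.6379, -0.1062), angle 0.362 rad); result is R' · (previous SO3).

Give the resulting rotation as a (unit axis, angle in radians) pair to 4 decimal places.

rotation (axis_angle) = ((-0.3331, 0.9121, 0.2391), 1.1293)

source (pnp_recover): camera pose = R=[0.6667 0.2825 -0.6898; -0.4032 0.9150 -0.0150; 0.6269 0.2881 0.7239], t=(-0.0700, 0.1699, 6.1997)
after S1 (invert_se3): R=[0.6667 -0.4032 0.6269; 0.2825 0.9150 0.2881; -0.6898 -0.0150 0.7239], t=(-3.7713, -1.9220, -4.5336)
after S2 (rot_of_se3): [0.6667 -0.4032 0.6269; 0.2825 0.9150 0.2881; -0.6898 -0.0150 0.7239]
after S3 (compose_so3): [0.4909 -0.3902 0.7790; 0.0422 0.9037 0.4261; -0.8702 -0.1763 0.4601]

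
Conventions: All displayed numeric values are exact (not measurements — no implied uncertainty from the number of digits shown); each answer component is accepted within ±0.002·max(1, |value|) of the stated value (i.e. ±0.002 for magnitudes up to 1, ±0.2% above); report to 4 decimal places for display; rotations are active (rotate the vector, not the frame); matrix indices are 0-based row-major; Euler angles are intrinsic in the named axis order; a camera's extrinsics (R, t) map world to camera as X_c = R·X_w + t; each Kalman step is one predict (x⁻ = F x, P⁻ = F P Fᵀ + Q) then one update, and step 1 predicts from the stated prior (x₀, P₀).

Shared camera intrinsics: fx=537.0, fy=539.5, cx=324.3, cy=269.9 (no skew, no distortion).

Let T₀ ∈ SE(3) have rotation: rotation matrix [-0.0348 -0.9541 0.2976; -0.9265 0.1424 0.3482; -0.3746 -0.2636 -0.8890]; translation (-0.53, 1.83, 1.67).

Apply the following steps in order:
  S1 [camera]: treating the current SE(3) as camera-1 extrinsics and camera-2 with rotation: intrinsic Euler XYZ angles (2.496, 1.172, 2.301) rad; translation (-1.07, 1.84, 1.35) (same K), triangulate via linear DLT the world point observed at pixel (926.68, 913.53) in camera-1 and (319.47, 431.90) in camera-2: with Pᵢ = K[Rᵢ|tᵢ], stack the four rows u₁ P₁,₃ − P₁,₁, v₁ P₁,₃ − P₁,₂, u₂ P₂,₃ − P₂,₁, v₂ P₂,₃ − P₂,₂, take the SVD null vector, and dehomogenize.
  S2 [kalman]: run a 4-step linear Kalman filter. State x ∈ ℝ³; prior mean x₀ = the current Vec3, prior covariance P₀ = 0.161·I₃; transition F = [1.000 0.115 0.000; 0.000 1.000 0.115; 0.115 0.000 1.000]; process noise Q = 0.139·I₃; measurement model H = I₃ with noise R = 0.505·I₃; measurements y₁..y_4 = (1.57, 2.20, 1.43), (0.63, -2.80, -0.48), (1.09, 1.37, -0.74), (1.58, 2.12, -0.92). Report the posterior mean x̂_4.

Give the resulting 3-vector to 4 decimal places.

result = (1.1564, 0.8068, -0.1614)

after S1 (triangulate): (0.7282, -1.5325, 0.8602)
after S2 (kf_track): (1.1564, 0.8068, -0.1614)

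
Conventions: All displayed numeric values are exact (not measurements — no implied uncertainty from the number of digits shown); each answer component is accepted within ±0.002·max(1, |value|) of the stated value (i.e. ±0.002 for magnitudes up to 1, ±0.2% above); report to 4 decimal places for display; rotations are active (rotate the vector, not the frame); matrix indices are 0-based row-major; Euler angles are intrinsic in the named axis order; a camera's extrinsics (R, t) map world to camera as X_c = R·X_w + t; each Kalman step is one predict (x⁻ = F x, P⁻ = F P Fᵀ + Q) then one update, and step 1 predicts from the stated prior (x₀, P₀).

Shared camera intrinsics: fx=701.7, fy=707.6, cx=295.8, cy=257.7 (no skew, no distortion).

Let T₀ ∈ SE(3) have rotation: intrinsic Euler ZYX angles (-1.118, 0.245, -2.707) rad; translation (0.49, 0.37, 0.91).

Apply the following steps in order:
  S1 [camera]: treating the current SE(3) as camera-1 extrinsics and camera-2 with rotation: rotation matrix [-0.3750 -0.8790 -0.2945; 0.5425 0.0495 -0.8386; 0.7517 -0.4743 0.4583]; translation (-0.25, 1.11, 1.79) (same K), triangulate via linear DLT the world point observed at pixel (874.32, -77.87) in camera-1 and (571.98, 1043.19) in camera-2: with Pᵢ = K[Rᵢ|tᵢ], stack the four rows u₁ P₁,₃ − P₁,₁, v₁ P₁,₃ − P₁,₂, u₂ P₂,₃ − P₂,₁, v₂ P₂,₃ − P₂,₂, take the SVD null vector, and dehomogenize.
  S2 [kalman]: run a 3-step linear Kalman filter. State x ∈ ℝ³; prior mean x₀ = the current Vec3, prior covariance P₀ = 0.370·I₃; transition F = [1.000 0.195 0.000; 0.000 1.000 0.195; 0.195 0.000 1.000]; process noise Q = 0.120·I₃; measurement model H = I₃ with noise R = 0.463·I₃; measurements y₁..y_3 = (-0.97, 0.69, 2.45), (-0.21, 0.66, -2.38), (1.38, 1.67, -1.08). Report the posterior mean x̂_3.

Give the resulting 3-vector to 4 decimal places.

after S1 (triangulate): (1.8275, -1.8802, -1.8507)
after S2 (kf_track): (0.6234, 0.5617, -0.6900)

result = (0.6234, 0.5617, -0.6900)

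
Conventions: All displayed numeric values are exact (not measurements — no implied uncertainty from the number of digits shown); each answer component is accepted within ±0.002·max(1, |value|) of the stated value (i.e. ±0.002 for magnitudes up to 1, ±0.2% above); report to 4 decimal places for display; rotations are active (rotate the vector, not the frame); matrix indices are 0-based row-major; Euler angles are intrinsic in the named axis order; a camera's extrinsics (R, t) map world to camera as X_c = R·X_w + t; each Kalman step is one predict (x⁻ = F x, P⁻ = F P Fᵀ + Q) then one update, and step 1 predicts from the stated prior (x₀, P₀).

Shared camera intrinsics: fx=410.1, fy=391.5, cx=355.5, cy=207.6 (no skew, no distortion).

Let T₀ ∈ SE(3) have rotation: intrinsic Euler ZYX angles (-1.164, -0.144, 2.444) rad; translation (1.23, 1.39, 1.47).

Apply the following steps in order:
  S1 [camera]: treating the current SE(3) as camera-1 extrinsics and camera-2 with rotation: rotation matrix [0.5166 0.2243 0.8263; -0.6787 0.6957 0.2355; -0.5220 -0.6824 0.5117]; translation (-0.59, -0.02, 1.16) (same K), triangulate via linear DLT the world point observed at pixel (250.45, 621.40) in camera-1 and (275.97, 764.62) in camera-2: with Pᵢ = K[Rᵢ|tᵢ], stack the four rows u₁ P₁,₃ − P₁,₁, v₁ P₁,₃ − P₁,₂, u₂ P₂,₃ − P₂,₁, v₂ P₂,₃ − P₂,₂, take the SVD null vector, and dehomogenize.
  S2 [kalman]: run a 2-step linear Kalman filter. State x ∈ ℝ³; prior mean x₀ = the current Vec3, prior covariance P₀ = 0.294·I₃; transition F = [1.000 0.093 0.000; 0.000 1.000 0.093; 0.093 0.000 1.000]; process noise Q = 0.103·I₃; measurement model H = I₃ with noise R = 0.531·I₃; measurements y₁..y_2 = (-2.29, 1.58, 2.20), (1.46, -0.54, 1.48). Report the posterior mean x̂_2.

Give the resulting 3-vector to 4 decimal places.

after S1 (triangulate): (-0.9079, 1.2378, 0.6789)
after S2 (kf_track): (-0.2571, 0.8046, 1.2795)

result = (-0.2571, 0.8046, 1.2795)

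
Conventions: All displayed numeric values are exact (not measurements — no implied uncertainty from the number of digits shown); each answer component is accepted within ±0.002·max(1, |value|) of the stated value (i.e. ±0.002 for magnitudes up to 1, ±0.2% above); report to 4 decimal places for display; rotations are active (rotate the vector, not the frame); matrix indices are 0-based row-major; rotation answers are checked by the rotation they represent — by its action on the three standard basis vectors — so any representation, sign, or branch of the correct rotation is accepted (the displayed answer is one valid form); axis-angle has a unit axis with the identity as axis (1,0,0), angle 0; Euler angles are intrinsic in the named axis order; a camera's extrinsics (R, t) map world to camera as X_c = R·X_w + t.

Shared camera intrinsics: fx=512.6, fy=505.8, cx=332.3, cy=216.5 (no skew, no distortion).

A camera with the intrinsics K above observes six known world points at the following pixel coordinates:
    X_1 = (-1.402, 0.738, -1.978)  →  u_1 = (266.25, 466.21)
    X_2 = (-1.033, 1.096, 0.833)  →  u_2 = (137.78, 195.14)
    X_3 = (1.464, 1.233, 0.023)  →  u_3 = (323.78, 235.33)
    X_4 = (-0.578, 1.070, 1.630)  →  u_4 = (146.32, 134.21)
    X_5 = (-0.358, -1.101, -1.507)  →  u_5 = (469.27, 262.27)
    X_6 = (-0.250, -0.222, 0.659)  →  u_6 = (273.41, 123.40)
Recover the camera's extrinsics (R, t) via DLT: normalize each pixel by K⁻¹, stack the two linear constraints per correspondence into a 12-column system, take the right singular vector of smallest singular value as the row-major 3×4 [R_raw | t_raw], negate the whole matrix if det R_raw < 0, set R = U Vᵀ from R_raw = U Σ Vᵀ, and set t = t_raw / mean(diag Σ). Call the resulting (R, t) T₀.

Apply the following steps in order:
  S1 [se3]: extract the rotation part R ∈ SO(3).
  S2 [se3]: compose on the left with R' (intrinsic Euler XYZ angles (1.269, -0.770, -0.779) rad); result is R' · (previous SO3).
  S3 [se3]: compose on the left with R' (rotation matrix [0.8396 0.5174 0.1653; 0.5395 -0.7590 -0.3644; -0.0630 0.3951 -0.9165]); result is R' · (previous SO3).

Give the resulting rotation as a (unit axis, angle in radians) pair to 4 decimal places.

rotation (axis_angle) = ((-0.2280, -0.4586, 0.8589), 2.6188)

source (pnp_recover): camera pose = R=[0.5976 -0.6151 -0.5142; -0.1045 0.5761 -0.8107; 0.7949 0.5382 0.2800], t=(-0.2200, -0.2800, 5.1103)
after S1 (rot_of_se3): [0.5976 -0.6151 -0.5142; -0.1045 0.5761 -0.8107; 0.7949 0.5382 0.2800]
after S2 (compose_so3): [-0.3008 -0.3984 -0.8665; -0.9257 -0.0967 0.3658; -0.2295 0.9121 -0.3397]
after S3 (compose_so3): [-0.7694 -0.2337 -0.5944; 0.6240 -0.4739 -0.6214; -0.1365 -0.8490 0.5104]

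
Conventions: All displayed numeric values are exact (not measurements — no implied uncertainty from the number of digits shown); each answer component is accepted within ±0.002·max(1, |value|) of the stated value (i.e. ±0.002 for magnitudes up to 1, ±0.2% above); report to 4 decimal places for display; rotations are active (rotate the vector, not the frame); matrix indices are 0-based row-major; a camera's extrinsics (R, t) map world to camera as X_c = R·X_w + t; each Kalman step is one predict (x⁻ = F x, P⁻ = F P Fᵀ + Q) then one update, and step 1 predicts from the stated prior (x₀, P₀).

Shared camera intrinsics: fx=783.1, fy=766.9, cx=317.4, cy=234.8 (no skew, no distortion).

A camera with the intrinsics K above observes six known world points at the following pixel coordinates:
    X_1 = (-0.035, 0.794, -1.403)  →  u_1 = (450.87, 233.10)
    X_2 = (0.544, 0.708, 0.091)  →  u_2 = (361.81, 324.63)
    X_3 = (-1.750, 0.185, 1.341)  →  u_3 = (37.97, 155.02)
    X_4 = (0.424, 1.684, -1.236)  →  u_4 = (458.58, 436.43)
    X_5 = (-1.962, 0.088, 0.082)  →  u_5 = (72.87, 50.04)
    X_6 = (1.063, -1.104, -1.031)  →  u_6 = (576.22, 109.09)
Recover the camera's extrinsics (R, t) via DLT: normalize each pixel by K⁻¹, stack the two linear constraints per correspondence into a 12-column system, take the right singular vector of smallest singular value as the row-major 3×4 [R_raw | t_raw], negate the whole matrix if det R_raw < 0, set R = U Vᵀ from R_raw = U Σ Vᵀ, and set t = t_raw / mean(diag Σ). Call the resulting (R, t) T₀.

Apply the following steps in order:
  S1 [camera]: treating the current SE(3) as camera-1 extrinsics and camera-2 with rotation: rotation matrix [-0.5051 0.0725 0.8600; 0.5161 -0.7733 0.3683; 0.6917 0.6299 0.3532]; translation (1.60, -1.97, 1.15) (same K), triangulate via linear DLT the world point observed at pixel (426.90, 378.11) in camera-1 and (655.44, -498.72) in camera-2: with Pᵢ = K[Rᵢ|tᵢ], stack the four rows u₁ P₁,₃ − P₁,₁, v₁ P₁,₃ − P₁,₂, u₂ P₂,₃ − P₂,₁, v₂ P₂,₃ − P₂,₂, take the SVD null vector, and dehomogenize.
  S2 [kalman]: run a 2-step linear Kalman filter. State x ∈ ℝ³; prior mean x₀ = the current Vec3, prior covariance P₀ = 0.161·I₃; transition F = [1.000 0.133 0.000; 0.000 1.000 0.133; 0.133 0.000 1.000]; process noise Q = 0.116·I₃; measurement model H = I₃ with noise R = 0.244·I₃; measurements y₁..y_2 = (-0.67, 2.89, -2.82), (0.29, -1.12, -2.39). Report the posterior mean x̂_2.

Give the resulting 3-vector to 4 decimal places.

source (pnp_recover): camera pose = R=[0.7779 -0.2800 -0.5626; 0.4980 0.8207 0.2801; 0.3833 -0.4980 0.7778], t=(0.1300, -0.2500, 5.4300)
after S1 (triangulate): (0.9822, 0.9517, -0.1758)
after S2 (kf_track): (0.2636, 0.2522, -2.0114)

result = (0.2636, 0.2522, -2.0114)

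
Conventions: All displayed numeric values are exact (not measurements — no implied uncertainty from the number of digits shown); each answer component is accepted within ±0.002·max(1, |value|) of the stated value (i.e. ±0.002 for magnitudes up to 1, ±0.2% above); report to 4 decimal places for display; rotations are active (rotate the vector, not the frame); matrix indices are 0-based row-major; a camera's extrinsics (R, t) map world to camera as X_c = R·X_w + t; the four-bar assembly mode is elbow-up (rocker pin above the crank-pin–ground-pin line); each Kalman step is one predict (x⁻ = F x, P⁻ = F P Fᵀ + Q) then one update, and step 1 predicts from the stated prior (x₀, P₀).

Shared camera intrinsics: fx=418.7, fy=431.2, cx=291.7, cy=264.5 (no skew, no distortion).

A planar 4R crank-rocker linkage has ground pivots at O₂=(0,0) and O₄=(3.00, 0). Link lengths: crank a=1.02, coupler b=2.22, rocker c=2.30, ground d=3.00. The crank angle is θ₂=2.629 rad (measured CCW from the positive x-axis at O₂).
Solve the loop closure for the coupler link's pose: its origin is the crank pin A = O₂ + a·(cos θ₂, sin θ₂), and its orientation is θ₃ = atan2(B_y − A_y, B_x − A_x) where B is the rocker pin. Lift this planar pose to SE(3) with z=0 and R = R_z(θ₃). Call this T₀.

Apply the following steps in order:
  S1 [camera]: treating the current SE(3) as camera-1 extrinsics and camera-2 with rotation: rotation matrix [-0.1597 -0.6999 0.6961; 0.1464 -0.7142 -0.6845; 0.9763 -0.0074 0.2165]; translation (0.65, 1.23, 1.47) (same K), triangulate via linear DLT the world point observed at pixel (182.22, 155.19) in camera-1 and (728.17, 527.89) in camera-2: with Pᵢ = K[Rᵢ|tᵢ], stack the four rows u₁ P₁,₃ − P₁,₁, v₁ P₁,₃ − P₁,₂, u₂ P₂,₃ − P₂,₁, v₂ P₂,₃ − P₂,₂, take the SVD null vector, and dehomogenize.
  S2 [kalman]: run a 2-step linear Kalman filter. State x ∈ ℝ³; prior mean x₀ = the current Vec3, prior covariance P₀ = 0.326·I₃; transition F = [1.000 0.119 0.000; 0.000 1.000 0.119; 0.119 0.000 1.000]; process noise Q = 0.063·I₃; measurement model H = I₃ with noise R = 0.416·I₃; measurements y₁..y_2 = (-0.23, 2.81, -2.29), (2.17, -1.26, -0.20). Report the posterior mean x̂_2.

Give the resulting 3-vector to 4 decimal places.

result = (0.8323, 0.0622, -0.3534)

source (fourbar_fk): coupler pose = R=[0.9199 -0.3922 0.0000; 0.3922 0.9199 0.0000; 0.0000 0.0000 1.0000], t=(-0.8889, 0.5002, 0.0000)
after S1 (triangulate): (0.2486, -0.9521, 1.0969)
after S2 (kf_track): (0.8323, 0.0622, -0.3534)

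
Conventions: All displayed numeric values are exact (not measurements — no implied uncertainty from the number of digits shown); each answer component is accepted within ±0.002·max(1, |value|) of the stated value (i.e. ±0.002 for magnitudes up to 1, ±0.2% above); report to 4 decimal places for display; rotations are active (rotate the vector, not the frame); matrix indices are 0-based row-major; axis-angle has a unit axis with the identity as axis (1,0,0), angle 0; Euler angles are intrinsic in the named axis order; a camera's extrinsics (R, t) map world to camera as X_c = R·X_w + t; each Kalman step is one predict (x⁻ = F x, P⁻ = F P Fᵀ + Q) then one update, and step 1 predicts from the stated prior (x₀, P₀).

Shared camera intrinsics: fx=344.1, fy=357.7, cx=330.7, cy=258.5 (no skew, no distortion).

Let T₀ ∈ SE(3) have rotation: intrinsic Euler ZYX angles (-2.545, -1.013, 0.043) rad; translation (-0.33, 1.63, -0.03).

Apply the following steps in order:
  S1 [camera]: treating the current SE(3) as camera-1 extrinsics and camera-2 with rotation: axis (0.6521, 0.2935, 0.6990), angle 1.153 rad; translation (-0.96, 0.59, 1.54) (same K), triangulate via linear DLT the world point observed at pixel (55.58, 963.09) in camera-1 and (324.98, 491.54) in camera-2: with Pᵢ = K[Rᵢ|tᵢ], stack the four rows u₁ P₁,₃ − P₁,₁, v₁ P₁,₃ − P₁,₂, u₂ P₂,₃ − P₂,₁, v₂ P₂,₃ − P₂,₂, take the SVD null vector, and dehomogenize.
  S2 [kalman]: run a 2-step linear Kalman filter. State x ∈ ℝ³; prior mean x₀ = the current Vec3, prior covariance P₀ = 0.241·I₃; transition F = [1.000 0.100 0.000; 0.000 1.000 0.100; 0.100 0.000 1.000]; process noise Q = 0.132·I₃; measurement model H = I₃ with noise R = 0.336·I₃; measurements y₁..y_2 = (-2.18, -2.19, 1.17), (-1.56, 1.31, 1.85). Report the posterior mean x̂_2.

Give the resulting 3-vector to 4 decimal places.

result = (-1.1377, -0.0143, 1.2603)

after S1 (triangulate): (0.9166, -0.3225, 0.3002)
after S2 (kf_track): (-1.1377, -0.0143, 1.2603)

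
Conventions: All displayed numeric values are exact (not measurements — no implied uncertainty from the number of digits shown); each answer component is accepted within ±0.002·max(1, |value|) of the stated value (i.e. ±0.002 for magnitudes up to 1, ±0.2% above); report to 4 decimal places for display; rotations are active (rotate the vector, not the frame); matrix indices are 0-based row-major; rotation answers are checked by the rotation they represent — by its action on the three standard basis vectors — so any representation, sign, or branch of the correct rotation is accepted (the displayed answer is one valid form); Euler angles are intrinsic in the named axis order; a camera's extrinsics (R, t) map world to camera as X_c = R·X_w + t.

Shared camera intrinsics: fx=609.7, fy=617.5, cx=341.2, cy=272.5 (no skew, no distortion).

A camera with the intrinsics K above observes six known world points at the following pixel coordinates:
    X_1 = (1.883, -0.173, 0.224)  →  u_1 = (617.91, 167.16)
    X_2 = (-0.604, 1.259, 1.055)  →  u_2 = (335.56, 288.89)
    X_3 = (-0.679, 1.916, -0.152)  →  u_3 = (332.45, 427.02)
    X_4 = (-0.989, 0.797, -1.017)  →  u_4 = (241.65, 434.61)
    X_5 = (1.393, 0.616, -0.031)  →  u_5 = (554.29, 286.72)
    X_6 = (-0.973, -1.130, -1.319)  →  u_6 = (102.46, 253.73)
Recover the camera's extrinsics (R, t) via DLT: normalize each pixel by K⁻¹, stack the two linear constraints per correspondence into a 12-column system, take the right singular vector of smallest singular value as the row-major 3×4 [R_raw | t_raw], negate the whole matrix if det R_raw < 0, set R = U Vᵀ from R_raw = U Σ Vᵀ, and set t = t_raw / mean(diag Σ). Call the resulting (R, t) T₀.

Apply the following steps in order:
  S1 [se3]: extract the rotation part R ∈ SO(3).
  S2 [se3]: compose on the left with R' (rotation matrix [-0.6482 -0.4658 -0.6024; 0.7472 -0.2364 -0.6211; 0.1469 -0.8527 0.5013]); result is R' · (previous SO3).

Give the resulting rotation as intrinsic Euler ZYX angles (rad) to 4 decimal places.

rotation (euler_zyx) = (2.0188, -0.1407, -0.3202)

source (pnp_recover): camera pose = R=[0.9654 0.2437 0.0930; -0.1308 0.7609 -0.6355; -0.2256 0.6013 0.7665], t=(0.1200, -0.2000, 4.5802)
after S1 (rot_of_se3): [0.9654 0.2437 0.0930; -0.1308 0.7609 -0.6355; -0.2256 0.6013 0.7665]
after S2 (compose_so3): [-0.4289 -0.8746 -0.2260; 0.8924 -0.3714 -0.2563; 0.1402 -0.3116 0.9398]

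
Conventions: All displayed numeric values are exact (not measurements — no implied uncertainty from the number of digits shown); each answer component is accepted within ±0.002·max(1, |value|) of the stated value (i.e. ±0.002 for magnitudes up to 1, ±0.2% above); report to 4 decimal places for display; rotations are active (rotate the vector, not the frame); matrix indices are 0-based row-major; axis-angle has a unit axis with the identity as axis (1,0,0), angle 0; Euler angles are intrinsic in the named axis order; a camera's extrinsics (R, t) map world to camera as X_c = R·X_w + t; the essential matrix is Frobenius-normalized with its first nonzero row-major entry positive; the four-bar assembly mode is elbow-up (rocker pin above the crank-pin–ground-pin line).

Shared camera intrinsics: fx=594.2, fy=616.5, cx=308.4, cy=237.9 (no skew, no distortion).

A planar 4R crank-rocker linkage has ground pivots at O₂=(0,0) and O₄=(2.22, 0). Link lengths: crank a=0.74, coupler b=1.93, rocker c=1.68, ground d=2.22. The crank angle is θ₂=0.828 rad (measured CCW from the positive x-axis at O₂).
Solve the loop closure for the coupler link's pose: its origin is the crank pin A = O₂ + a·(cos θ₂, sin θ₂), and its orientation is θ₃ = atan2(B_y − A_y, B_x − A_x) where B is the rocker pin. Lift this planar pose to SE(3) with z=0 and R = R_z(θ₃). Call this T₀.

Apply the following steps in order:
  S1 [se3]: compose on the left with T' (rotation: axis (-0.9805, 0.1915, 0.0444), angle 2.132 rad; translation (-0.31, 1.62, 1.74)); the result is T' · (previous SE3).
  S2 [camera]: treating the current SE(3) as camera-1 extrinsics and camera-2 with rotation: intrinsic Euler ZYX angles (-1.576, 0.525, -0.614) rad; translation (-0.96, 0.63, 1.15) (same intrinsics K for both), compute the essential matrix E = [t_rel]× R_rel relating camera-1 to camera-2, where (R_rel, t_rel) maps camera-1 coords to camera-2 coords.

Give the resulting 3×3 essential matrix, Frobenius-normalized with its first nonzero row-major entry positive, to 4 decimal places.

source (fourbar_fk): coupler pose = R=[0.8115 -0.5844 0.0000; 0.5844 0.8115 0.0000; 0.0000 0.0000 1.0000], t=(0.5005, 0.5451, 0.0000)
after S1 (compose_se3): R=[0.5733 -0.8138 0.0954; -0.4812 -0.2401 0.8431; -0.6632 -0.5293 -0.5292], t=(-0.0164, 1.2353, 1.1801)
after S2 (essential): [0.3132 0.1681 -0.1957; -0.3322 -0.4484 -0.3971; -0.3363 -0.0508 0.5006]

matrix = [0.3132 0.1681 -0.1957; -0.3322 -0.4484 -0.3971; -0.3363 -0.0508 0.5006]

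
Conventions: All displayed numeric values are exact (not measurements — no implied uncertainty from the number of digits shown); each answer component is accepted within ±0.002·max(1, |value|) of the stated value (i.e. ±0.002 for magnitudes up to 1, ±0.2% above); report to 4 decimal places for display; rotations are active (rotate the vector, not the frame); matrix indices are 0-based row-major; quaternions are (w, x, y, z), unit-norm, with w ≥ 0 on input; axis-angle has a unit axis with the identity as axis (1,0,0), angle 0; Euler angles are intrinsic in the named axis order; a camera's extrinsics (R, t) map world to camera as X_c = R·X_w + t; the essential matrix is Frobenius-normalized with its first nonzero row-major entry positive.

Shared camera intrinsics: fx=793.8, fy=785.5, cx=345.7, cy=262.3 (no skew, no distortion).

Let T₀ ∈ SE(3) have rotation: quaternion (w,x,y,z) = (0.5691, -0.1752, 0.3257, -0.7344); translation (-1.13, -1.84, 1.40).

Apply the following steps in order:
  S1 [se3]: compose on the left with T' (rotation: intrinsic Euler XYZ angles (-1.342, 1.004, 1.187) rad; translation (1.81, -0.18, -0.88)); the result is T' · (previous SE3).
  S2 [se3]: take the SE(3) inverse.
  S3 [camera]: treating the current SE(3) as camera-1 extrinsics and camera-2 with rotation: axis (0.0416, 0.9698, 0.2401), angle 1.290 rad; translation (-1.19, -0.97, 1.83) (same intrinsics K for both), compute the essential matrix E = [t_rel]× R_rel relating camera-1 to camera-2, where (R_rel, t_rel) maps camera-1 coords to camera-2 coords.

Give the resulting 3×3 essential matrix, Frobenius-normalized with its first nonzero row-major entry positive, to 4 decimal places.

after S1 (compose_se3): R=[0.3189 -0.3570 0.8780; -0.8354 -0.5433 0.0825; 0.4476 -0.7598 -0.4715], t=(3.6800, -0.8960, 0.7365)
after S2 (invert_se3): R=[0.3189 -0.8354 0.4476; -0.3570 -0.5433 -0.7598; 0.8780 0.0825 -0.4715], t=(-2.2516, 1.3864, -2.8099)
after S3 (essential): [0.2871 0.4061 -0.4240; 0.3064 -0.4165 -0.3803; -0.0230 0.4005 -0.0028]

matrix = [0.2871 0.4061 -0.4240; 0.3064 -0.4165 -0.3803; -0.0230 0.4005 -0.0028]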